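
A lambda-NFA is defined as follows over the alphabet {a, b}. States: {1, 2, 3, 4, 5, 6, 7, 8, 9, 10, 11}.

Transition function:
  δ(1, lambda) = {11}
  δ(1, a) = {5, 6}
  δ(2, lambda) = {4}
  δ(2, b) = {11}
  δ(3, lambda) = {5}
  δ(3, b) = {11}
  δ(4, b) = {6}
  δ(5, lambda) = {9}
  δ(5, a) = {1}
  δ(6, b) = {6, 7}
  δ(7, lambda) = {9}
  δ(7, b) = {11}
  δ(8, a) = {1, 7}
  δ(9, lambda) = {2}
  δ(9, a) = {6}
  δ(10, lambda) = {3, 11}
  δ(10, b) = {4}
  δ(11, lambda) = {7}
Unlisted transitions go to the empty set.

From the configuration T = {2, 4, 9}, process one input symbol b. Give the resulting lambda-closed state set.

{2, 4, 6, 7, 9, 11}

2 on b → {11}.
4 on b → {6}.
No b-transition from 9.
Union after reading b: {6, 11}.
Now take the lambda-closure:
From 11 via lambda: add 7.
From 7 via lambda: add 9.
From 9 via lambda: add 2.
From 2 via lambda: add 4.
No new states can be added; the closed set is {2, 4, 6, 7, 9, 11}.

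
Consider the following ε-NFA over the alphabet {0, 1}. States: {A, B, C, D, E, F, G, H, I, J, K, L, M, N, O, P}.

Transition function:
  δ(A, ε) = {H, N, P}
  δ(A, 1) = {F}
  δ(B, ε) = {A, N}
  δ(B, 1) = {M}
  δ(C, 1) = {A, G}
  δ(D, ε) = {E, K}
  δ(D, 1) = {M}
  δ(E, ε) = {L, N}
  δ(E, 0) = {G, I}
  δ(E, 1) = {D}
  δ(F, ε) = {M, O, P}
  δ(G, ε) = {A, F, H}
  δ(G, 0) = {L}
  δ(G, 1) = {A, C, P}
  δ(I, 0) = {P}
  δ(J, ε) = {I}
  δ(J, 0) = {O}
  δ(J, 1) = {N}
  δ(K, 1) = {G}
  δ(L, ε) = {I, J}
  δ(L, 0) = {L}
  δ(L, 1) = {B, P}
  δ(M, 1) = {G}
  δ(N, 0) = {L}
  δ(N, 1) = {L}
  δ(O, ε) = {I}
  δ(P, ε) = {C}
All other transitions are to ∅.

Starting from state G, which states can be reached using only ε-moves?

{A, C, F, G, H, I, M, N, O, P}

Start with {G}.
From G via ε: add A, F, H.
From A via ε: add N, P.
From F via ε: add M, O.
From O via ε: add I.
From P via ε: add C.
No new states can be added; the closed set is {A, C, F, G, H, I, M, N, O, P}.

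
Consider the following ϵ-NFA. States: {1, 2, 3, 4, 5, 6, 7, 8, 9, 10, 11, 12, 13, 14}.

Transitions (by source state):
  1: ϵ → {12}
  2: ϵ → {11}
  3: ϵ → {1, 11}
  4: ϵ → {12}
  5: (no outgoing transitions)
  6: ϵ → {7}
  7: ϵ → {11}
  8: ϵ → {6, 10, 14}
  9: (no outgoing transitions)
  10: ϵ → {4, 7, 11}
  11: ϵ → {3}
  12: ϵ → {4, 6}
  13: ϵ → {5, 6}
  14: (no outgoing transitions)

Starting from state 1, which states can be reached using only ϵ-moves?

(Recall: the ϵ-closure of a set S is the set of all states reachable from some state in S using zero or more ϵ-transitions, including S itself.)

{1, 3, 4, 6, 7, 11, 12}

Start with {1}.
From 1 via ϵ: add 12.
From 12 via ϵ: add 4, 6.
From 6 via ϵ: add 7.
From 7 via ϵ: add 11.
From 11 via ϵ: add 3.
No new states can be added; the closed set is {1, 3, 4, 6, 7, 11, 12}.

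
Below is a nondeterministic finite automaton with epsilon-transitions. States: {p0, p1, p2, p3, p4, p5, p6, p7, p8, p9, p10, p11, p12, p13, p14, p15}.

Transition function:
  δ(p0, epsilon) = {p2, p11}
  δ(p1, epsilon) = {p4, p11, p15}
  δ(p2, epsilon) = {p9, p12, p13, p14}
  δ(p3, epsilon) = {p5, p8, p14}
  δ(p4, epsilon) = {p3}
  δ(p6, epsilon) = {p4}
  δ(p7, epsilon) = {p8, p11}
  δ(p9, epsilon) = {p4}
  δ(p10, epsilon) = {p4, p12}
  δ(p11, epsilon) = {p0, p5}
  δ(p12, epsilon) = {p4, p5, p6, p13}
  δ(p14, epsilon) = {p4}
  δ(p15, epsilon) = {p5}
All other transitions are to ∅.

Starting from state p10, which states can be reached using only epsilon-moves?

{p3, p4, p5, p6, p8, p10, p12, p13, p14}

Start with {p10}.
From p10 via epsilon: add p4, p12.
From p4 via epsilon: add p3.
From p12 via epsilon: add p5, p6, p13.
From p3 via epsilon: add p8, p14.
No new states can be added; the closed set is {p3, p4, p5, p6, p8, p10, p12, p13, p14}.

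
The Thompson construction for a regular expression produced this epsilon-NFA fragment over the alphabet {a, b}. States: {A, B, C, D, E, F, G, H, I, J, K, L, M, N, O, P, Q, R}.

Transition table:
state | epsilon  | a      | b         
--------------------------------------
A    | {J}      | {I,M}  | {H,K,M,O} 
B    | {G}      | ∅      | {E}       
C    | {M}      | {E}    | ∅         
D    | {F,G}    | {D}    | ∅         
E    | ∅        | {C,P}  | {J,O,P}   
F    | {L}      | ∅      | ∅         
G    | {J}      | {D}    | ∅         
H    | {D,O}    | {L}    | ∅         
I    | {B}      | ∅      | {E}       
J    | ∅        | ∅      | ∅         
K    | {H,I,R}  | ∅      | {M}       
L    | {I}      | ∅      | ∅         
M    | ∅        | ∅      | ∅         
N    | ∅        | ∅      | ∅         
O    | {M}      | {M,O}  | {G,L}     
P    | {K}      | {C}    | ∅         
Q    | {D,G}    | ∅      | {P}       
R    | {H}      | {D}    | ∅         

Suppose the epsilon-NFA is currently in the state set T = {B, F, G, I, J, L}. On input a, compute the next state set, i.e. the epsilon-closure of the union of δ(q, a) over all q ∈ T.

{B, D, F, G, I, J, L}

G on a → {D}.
No a-transition from B, F, I, J, L.
Union after reading a: {D}.
Now take the epsilon-closure:
From D via epsilon: add F, G.
From F via epsilon: add L.
From G via epsilon: add J.
From L via epsilon: add I.
From I via epsilon: add B.
No new states can be added; the closed set is {B, D, F, G, I, J, L}.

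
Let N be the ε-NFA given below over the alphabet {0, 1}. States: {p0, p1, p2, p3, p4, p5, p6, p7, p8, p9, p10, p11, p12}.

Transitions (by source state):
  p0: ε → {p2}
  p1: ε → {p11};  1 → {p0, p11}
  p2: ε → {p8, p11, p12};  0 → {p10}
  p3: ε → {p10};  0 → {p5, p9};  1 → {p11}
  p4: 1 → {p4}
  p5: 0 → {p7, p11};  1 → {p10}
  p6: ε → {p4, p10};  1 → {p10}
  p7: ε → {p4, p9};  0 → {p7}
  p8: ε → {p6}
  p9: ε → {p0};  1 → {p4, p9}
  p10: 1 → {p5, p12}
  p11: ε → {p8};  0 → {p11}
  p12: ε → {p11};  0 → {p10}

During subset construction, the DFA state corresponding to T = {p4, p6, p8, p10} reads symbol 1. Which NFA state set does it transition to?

p4 on 1 → {p4}.
p6 on 1 → {p10}.
p10 on 1 → {p5, p12}.
No 1-transition from p8.
Union after reading 1: {p4, p5, p10, p12}.
Now take the ε-closure:
From p12 via ε: add p11.
From p11 via ε: add p8.
From p8 via ε: add p6.
No new states can be added; the closed set is {p4, p5, p6, p8, p10, p11, p12}.

{p4, p5, p6, p8, p10, p11, p12}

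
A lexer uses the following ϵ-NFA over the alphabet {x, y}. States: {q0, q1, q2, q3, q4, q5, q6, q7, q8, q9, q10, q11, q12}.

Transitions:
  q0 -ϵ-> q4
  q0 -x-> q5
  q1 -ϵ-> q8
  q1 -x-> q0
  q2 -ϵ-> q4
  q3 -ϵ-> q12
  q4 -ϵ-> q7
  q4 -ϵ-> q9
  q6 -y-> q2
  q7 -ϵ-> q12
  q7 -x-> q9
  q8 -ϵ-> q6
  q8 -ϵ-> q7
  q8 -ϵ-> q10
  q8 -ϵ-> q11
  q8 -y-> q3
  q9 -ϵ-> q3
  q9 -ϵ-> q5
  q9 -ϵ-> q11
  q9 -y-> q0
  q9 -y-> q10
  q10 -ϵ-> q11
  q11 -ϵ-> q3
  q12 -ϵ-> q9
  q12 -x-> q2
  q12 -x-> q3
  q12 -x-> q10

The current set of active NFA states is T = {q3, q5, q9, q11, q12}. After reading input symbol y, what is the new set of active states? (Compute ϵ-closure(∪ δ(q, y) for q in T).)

q9 on y → {q0, q10}.
No y-transition from q3, q5, q11, q12.
Union after reading y: {q0, q10}.
Now take the ϵ-closure:
From q0 via ϵ: add q4.
From q10 via ϵ: add q11.
From q4 via ϵ: add q7, q9.
From q11 via ϵ: add q3.
From q3 via ϵ: add q12.
From q9 via ϵ: add q5.
No new states can be added; the closed set is {q0, q3, q4, q5, q7, q9, q10, q11, q12}.

{q0, q3, q4, q5, q7, q9, q10, q11, q12}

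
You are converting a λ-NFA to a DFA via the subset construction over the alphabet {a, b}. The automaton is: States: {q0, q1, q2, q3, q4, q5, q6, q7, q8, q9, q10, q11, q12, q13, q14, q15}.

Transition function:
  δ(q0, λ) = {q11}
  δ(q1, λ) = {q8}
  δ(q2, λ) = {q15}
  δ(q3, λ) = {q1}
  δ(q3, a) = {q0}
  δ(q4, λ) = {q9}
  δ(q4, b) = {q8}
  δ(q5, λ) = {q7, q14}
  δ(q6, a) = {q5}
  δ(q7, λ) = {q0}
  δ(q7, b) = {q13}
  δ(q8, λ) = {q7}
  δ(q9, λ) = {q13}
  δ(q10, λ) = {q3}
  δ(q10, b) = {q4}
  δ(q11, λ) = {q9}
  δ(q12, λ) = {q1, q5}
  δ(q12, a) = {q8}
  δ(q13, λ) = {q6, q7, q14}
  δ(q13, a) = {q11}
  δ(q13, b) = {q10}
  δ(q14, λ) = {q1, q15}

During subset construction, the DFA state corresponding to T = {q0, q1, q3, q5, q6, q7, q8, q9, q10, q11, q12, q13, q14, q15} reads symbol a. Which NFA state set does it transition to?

q3 on a → {q0}.
q6 on a → {q5}.
q12 on a → {q8}.
q13 on a → {q11}.
No a-transition from q0, q1, q5, q7, q8, q9, q10, q11, q14, q15.
Union after reading a: {q0, q5, q8, q11}.
Now take the λ-closure:
From q5 via λ: add q7, q14.
From q11 via λ: add q9.
From q9 via λ: add q13.
From q14 via λ: add q1, q15.
From q13 via λ: add q6.
No new states can be added; the closed set is {q0, q1, q5, q6, q7, q8, q9, q11, q13, q14, q15}.

{q0, q1, q5, q6, q7, q8, q9, q11, q13, q14, q15}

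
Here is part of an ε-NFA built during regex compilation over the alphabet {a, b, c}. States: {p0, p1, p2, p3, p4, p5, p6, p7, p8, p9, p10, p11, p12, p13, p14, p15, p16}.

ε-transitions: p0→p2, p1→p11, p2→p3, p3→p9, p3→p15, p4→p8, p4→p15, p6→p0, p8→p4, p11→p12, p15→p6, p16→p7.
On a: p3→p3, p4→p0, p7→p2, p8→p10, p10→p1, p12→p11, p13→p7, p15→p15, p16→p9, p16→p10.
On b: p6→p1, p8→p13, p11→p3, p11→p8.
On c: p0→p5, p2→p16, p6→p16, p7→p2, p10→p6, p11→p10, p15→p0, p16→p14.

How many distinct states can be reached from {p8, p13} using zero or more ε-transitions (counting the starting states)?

9

Start with {p8, p13}.
From p8 via ε: add p4.
From p4 via ε: add p15.
From p15 via ε: add p6.
From p6 via ε: add p0.
From p0 via ε: add p2.
From p2 via ε: add p3.
From p3 via ε: add p9.
ε-closure = {p0, p2, p3, p4, p6, p8, p9, p13, p15}, which has 9 states.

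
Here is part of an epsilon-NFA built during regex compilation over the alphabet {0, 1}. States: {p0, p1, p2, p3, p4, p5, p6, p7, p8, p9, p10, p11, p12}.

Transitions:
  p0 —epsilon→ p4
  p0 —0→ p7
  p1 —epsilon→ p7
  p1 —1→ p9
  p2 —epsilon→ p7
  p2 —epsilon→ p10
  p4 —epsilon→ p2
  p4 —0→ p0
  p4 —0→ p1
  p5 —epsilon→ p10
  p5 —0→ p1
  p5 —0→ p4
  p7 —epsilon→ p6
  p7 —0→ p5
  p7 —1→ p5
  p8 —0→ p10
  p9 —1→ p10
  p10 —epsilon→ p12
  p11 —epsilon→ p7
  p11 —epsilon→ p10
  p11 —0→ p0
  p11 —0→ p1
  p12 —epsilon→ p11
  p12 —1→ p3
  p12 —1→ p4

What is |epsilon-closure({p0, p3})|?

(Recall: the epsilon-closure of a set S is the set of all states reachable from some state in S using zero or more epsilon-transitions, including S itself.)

9

Start with {p0, p3}.
From p0 via epsilon: add p4.
From p4 via epsilon: add p2.
From p2 via epsilon: add p7, p10.
From p7 via epsilon: add p6.
From p10 via epsilon: add p12.
From p12 via epsilon: add p11.
epsilon-closure = {p0, p2, p3, p4, p6, p7, p10, p11, p12}, which has 9 states.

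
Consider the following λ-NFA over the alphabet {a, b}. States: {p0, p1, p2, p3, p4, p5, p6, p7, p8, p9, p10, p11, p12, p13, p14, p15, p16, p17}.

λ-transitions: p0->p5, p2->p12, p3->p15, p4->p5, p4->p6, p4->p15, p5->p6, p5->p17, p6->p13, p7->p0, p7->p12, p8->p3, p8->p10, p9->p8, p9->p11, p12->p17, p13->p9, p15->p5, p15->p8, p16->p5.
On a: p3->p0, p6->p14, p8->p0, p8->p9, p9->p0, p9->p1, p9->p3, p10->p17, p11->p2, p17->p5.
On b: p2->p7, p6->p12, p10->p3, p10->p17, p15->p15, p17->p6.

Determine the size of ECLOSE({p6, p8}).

Start with {p6, p8}.
From p6 via λ: add p13.
From p8 via λ: add p3, p10.
From p3 via λ: add p15.
From p13 via λ: add p9.
From p9 via λ: add p11.
From p15 via λ: add p5.
From p5 via λ: add p17.
λ-closure = {p3, p5, p6, p8, p9, p10, p11, p13, p15, p17}, which has 10 states.

10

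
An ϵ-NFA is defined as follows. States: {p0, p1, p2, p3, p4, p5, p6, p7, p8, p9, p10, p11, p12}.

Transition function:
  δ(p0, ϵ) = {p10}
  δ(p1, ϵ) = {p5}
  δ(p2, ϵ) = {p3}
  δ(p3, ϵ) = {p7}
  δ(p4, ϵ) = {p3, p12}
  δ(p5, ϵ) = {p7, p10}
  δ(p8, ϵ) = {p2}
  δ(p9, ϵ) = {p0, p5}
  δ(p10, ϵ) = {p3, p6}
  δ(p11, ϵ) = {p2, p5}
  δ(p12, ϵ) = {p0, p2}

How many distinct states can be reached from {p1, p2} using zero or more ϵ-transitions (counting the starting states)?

7

Start with {p1, p2}.
From p1 via ϵ: add p5.
From p2 via ϵ: add p3.
From p3 via ϵ: add p7.
From p5 via ϵ: add p10.
From p10 via ϵ: add p6.
ϵ-closure = {p1, p2, p3, p5, p6, p7, p10}, which has 7 states.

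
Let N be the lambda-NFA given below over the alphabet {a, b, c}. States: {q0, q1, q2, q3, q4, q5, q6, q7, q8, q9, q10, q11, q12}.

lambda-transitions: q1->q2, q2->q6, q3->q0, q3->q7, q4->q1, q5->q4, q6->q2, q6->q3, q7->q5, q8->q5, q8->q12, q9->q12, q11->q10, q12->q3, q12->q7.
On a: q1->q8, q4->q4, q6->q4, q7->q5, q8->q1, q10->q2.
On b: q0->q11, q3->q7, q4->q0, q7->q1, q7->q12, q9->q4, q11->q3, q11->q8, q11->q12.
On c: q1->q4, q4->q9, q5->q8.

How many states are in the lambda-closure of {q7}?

8

Start with {q7}.
From q7 via lambda: add q5.
From q5 via lambda: add q4.
From q4 via lambda: add q1.
From q1 via lambda: add q2.
From q2 via lambda: add q6.
From q6 via lambda: add q3.
From q3 via lambda: add q0.
lambda-closure = {q0, q1, q2, q3, q4, q5, q6, q7}, which has 8 states.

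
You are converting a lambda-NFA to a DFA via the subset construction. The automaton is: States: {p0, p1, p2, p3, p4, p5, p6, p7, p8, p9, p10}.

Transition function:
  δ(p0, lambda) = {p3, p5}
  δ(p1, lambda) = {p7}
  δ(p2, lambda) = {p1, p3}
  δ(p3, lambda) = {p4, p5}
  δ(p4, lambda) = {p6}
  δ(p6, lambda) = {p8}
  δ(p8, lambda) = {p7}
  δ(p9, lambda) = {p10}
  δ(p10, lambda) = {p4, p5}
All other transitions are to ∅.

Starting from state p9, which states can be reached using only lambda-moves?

{p4, p5, p6, p7, p8, p9, p10}

Start with {p9}.
From p9 via lambda: add p10.
From p10 via lambda: add p4, p5.
From p4 via lambda: add p6.
From p6 via lambda: add p8.
From p8 via lambda: add p7.
No new states can be added; the closed set is {p4, p5, p6, p7, p8, p9, p10}.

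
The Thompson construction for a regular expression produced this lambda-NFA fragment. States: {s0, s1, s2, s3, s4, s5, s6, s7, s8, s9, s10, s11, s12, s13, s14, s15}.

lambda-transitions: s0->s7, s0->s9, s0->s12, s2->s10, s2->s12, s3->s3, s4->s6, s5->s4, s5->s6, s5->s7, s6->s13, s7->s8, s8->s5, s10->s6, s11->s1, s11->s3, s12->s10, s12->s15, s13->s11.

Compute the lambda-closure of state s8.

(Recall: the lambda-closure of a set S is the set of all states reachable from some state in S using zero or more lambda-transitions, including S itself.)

Start with {s8}.
From s8 via lambda: add s5.
From s5 via lambda: add s4, s6, s7.
From s6 via lambda: add s13.
From s13 via lambda: add s11.
From s11 via lambda: add s1, s3.
No new states can be added; the closed set is {s1, s3, s4, s5, s6, s7, s8, s11, s13}.

{s1, s3, s4, s5, s6, s7, s8, s11, s13}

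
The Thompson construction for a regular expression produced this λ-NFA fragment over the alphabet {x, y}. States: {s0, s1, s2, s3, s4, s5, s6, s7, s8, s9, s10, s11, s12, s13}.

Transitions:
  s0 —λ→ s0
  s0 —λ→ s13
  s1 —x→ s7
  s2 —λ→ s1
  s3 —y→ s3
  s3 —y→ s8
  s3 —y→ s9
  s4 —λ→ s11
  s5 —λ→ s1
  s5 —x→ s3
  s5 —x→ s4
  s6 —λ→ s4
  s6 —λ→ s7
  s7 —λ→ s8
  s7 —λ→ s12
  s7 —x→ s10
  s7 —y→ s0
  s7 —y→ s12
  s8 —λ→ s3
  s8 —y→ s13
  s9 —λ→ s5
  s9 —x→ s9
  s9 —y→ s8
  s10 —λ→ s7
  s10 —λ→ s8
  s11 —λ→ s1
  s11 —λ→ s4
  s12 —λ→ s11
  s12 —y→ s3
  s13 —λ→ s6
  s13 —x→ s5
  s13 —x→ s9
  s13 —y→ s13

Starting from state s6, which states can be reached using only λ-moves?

{s1, s3, s4, s6, s7, s8, s11, s12}

Start with {s6}.
From s6 via λ: add s4, s7.
From s4 via λ: add s11.
From s7 via λ: add s8, s12.
From s8 via λ: add s3.
From s11 via λ: add s1.
No new states can be added; the closed set is {s1, s3, s4, s6, s7, s8, s11, s12}.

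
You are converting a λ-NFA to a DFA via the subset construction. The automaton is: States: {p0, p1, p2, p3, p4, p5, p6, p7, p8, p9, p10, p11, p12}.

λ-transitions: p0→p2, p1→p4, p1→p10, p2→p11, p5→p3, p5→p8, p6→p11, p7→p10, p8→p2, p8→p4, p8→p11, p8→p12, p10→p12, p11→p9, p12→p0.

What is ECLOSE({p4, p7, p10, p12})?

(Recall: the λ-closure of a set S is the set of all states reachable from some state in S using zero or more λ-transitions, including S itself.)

{p0, p2, p4, p7, p9, p10, p11, p12}

Start with {p4, p7, p10, p12}.
From p12 via λ: add p0.
From p0 via λ: add p2.
From p2 via λ: add p11.
From p11 via λ: add p9.
No new states can be added; the closed set is {p0, p2, p4, p7, p9, p10, p11, p12}.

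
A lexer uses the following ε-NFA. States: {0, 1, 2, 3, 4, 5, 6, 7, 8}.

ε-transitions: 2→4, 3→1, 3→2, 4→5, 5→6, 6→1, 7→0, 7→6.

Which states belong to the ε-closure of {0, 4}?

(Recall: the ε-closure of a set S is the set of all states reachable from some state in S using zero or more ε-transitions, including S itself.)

Start with {0, 4}.
From 4 via ε: add 5.
From 5 via ε: add 6.
From 6 via ε: add 1.
No new states can be added; the closed set is {0, 1, 4, 5, 6}.

{0, 1, 4, 5, 6}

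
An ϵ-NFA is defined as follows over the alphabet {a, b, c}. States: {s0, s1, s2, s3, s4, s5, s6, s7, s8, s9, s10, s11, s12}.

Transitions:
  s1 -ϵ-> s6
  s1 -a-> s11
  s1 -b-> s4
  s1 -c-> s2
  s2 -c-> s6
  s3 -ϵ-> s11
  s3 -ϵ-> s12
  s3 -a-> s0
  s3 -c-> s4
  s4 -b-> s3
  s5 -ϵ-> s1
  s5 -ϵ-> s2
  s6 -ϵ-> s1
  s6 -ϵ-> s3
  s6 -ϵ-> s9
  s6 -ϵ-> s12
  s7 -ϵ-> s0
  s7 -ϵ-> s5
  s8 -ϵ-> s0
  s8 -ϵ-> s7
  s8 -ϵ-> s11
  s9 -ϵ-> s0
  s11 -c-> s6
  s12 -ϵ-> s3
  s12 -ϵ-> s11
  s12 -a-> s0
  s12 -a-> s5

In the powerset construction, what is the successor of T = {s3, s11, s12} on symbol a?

s3 on a → {s0}.
s12 on a → {s0, s5}.
No a-transition from s11.
Union after reading a: {s0, s5}.
Now take the ϵ-closure:
From s5 via ϵ: add s1, s2.
From s1 via ϵ: add s6.
From s6 via ϵ: add s3, s9, s12.
From s3 via ϵ: add s11.
No new states can be added; the closed set is {s0, s1, s2, s3, s5, s6, s9, s11, s12}.

{s0, s1, s2, s3, s5, s6, s9, s11, s12}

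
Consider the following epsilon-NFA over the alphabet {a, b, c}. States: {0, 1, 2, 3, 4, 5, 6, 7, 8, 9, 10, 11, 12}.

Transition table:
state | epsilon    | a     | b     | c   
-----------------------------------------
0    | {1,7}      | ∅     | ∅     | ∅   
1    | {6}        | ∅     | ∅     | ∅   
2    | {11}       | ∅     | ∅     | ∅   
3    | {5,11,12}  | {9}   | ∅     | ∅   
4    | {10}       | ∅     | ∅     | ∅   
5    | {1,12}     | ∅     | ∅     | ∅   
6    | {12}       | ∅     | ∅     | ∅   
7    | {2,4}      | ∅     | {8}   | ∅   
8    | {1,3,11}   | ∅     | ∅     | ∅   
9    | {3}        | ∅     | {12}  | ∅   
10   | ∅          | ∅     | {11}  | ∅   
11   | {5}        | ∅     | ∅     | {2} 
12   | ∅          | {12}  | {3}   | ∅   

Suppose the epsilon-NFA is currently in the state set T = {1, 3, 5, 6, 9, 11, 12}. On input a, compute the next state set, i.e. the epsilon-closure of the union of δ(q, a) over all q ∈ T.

{1, 3, 5, 6, 9, 11, 12}

3 on a → {9}.
12 on a → {12}.
No a-transition from 1, 5, 6, 9, 11.
Union after reading a: {9, 12}.
Now take the epsilon-closure:
From 9 via epsilon: add 3.
From 3 via epsilon: add 5, 11.
From 5 via epsilon: add 1.
From 1 via epsilon: add 6.
No new states can be added; the closed set is {1, 3, 5, 6, 9, 11, 12}.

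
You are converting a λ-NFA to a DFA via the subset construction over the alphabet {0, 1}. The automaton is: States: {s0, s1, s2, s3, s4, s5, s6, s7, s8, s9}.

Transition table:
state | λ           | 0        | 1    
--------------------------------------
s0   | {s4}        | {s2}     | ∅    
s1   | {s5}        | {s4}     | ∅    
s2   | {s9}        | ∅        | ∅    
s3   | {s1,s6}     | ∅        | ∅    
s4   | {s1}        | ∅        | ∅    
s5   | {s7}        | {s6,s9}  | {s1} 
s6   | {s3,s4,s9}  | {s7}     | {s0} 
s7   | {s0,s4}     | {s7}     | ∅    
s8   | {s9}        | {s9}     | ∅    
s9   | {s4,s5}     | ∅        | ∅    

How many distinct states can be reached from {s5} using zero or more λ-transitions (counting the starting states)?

5

Start with {s5}.
From s5 via λ: add s7.
From s7 via λ: add s0, s4.
From s4 via λ: add s1.
λ-closure = {s0, s1, s4, s5, s7}, which has 5 states.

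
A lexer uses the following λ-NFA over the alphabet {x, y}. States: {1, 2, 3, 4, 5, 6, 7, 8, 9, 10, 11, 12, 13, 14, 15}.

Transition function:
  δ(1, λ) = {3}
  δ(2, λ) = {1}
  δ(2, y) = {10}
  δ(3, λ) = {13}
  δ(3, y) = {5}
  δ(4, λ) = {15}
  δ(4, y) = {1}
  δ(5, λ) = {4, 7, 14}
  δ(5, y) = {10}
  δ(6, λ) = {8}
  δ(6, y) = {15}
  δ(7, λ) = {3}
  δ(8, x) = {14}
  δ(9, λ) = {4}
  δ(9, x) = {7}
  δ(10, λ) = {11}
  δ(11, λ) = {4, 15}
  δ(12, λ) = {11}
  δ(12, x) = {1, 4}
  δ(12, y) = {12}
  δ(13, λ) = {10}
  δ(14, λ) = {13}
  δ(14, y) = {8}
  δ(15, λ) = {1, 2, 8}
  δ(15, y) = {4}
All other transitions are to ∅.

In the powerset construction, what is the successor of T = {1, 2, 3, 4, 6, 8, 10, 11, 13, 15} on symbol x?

8 on x → {14}.
No x-transition from 1, 2, 3, 4, 6, 10, 11, 13, 15.
Union after reading x: {14}.
Now take the λ-closure:
From 14 via λ: add 13.
From 13 via λ: add 10.
From 10 via λ: add 11.
From 11 via λ: add 4, 15.
From 15 via λ: add 1, 2, 8.
From 1 via λ: add 3.
No new states can be added; the closed set is {1, 2, 3, 4, 8, 10, 11, 13, 14, 15}.

{1, 2, 3, 4, 8, 10, 11, 13, 14, 15}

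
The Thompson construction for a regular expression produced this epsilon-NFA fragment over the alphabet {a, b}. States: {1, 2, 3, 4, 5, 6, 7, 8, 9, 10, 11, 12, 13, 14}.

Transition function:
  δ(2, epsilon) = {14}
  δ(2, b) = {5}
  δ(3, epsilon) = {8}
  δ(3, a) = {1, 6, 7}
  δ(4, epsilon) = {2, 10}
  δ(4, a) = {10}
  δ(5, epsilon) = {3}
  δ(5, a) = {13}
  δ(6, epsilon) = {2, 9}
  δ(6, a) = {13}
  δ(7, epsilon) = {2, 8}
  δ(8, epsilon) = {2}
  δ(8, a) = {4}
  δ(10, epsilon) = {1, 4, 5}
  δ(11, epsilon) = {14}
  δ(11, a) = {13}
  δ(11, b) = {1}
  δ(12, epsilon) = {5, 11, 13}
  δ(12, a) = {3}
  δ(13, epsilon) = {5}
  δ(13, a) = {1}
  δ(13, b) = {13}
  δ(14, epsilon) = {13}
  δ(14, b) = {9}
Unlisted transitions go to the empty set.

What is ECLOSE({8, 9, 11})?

{2, 3, 5, 8, 9, 11, 13, 14}

Start with {8, 9, 11}.
From 8 via epsilon: add 2.
From 11 via epsilon: add 14.
From 14 via epsilon: add 13.
From 13 via epsilon: add 5.
From 5 via epsilon: add 3.
No new states can be added; the closed set is {2, 3, 5, 8, 9, 11, 13, 14}.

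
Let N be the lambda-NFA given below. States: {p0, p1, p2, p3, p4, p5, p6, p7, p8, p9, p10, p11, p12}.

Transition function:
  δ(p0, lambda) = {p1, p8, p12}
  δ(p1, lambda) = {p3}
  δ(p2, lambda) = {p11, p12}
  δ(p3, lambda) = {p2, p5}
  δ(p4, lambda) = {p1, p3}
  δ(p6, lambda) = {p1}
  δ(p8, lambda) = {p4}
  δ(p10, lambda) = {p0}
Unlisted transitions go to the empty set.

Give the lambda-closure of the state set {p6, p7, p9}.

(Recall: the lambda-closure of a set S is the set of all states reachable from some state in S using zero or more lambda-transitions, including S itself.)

{p1, p2, p3, p5, p6, p7, p9, p11, p12}

Start with {p6, p7, p9}.
From p6 via lambda: add p1.
From p1 via lambda: add p3.
From p3 via lambda: add p2, p5.
From p2 via lambda: add p11, p12.
No new states can be added; the closed set is {p1, p2, p3, p5, p6, p7, p9, p11, p12}.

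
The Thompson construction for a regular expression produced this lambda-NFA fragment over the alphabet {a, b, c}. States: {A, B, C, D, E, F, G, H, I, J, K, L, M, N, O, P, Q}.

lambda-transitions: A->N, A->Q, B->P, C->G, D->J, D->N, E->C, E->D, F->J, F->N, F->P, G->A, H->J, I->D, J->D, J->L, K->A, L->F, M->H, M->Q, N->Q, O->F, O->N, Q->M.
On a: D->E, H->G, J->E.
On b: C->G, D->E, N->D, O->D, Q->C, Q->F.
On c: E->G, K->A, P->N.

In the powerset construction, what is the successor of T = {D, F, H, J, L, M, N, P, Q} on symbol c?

P on c → {N}.
No c-transition from D, F, H, J, L, M, N, Q.
Union after reading c: {N}.
Now take the lambda-closure:
From N via lambda: add Q.
From Q via lambda: add M.
From M via lambda: add H.
From H via lambda: add J.
From J via lambda: add D, L.
From L via lambda: add F.
From F via lambda: add P.
No new states can be added; the closed set is {D, F, H, J, L, M, N, P, Q}.

{D, F, H, J, L, M, N, P, Q}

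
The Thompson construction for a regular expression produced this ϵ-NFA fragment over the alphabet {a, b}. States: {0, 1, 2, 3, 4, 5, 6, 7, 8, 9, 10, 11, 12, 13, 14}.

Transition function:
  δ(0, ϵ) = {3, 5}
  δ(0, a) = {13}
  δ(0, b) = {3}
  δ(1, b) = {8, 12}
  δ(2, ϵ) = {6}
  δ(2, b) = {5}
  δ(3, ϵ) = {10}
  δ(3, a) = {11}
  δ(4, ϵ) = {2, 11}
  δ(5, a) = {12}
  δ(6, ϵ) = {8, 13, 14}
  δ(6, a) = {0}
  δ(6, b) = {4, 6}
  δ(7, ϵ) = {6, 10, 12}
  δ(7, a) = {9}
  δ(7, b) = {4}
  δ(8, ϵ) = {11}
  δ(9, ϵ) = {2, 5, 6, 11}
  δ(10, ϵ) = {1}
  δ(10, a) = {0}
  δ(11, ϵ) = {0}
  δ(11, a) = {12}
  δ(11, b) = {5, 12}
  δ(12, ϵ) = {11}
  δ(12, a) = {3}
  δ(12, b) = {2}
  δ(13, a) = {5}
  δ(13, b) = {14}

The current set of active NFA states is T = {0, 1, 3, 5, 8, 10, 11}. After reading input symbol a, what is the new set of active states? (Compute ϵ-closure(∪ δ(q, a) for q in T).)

0 on a → {13}.
3 on a → {11}.
5 on a → {12}.
10 on a → {0}.
11 on a → {12}.
No a-transition from 1, 8.
Union after reading a: {0, 11, 12, 13}.
Now take the ϵ-closure:
From 0 via ϵ: add 3, 5.
From 3 via ϵ: add 10.
From 10 via ϵ: add 1.
No new states can be added; the closed set is {0, 1, 3, 5, 10, 11, 12, 13}.

{0, 1, 3, 5, 10, 11, 12, 13}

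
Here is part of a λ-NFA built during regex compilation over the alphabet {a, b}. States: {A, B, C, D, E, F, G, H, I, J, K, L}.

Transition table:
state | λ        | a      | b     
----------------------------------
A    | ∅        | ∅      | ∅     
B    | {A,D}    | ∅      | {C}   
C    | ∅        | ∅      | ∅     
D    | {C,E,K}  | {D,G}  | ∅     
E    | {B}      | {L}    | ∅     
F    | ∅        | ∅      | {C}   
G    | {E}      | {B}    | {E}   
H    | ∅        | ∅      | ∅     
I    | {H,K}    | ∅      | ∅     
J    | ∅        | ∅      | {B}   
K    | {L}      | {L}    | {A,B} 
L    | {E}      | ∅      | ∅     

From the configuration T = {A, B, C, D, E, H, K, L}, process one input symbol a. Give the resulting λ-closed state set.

{A, B, C, D, E, G, K, L}

D on a → {D, G}.
E on a → {L}.
K on a → {L}.
No a-transition from A, B, C, H, L.
Union after reading a: {D, G, L}.
Now take the λ-closure:
From D via λ: add C, E, K.
From E via λ: add B.
From B via λ: add A.
No new states can be added; the closed set is {A, B, C, D, E, G, K, L}.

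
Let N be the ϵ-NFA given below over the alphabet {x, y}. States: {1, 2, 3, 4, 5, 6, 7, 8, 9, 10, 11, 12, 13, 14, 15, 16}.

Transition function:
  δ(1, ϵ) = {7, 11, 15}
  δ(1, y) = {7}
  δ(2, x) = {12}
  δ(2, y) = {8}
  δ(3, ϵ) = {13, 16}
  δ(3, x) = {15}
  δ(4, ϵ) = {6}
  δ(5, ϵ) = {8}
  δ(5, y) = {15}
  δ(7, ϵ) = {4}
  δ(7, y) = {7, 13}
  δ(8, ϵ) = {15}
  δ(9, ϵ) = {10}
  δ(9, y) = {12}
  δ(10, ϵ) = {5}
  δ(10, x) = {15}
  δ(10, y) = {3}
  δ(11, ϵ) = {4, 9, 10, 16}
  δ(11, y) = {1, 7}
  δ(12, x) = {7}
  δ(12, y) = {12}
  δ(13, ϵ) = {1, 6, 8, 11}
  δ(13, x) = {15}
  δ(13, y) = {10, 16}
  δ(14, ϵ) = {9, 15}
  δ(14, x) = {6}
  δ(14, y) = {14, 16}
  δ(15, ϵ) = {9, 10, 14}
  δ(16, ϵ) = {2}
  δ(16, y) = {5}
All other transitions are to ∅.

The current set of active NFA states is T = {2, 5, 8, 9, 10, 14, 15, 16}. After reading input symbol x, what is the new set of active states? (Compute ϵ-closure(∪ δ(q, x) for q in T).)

2 on x → {12}.
10 on x → {15}.
14 on x → {6}.
No x-transition from 5, 8, 9, 15, 16.
Union after reading x: {6, 12, 15}.
Now take the ϵ-closure:
From 15 via ϵ: add 9, 10, 14.
From 10 via ϵ: add 5.
From 5 via ϵ: add 8.
No new states can be added; the closed set is {5, 6, 8, 9, 10, 12, 14, 15}.

{5, 6, 8, 9, 10, 12, 14, 15}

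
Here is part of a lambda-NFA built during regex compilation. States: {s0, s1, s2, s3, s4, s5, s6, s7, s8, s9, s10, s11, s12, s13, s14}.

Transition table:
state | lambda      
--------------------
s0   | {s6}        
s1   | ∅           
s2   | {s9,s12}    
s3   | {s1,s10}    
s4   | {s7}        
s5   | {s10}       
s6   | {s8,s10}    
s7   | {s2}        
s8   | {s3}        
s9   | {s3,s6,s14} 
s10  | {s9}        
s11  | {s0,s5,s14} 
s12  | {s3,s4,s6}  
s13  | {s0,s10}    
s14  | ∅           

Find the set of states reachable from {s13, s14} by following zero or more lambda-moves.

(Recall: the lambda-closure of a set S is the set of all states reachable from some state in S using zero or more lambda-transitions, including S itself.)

{s0, s1, s3, s6, s8, s9, s10, s13, s14}

Start with {s13, s14}.
From s13 via lambda: add s0, s10.
From s0 via lambda: add s6.
From s10 via lambda: add s9.
From s6 via lambda: add s8.
From s9 via lambda: add s3.
From s3 via lambda: add s1.
No new states can be added; the closed set is {s0, s1, s3, s6, s8, s9, s10, s13, s14}.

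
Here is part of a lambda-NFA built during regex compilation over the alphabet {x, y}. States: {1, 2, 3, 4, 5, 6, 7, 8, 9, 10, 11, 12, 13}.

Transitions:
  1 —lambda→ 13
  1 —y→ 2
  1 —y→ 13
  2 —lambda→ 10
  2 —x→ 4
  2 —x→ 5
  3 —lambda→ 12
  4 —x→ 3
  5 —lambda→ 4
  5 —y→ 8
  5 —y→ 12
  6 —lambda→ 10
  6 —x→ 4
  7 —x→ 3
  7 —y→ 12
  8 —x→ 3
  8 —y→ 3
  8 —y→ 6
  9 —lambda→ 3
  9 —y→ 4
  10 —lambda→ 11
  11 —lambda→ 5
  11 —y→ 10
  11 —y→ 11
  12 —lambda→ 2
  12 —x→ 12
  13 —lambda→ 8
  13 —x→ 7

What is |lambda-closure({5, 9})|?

Start with {5, 9}.
From 5 via lambda: add 4.
From 9 via lambda: add 3.
From 3 via lambda: add 12.
From 12 via lambda: add 2.
From 2 via lambda: add 10.
From 10 via lambda: add 11.
lambda-closure = {2, 3, 4, 5, 9, 10, 11, 12}, which has 8 states.

8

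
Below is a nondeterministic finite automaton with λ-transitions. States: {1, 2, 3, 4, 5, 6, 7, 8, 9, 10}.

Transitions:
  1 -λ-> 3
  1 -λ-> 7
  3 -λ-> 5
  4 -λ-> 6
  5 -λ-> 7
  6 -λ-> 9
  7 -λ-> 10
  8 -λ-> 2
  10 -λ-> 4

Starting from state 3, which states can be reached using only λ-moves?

{3, 4, 5, 6, 7, 9, 10}

Start with {3}.
From 3 via λ: add 5.
From 5 via λ: add 7.
From 7 via λ: add 10.
From 10 via λ: add 4.
From 4 via λ: add 6.
From 6 via λ: add 9.
No new states can be added; the closed set is {3, 4, 5, 6, 7, 9, 10}.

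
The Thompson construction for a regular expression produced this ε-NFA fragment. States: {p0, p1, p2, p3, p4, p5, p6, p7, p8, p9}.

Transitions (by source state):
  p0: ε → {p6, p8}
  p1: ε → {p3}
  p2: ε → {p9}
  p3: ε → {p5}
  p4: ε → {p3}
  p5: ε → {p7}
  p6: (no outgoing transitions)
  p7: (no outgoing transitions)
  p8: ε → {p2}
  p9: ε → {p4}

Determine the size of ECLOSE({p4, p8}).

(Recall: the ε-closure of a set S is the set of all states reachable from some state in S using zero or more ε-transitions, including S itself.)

Start with {p4, p8}.
From p4 via ε: add p3.
From p8 via ε: add p2.
From p2 via ε: add p9.
From p3 via ε: add p5.
From p5 via ε: add p7.
ε-closure = {p2, p3, p4, p5, p7, p8, p9}, which has 7 states.

7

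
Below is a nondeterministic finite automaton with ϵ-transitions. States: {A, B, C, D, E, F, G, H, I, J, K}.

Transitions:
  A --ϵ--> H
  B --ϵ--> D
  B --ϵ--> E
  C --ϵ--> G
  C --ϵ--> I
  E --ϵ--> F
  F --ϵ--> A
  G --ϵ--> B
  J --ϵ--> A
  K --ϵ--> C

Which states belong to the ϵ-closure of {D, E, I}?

Start with {D, E, I}.
From E via ϵ: add F.
From F via ϵ: add A.
From A via ϵ: add H.
No new states can be added; the closed set is {A, D, E, F, H, I}.

{A, D, E, F, H, I}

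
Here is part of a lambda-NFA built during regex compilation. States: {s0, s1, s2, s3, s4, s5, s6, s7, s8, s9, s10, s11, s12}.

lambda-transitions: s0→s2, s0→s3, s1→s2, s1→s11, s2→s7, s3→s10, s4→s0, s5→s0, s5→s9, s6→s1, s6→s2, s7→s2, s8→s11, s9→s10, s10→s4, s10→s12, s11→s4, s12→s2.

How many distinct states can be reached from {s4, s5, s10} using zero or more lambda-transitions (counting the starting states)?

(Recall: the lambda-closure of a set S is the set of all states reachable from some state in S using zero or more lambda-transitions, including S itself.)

9

Start with {s4, s5, s10}.
From s4 via lambda: add s0.
From s5 via lambda: add s9.
From s10 via lambda: add s12.
From s0 via lambda: add s2, s3.
From s2 via lambda: add s7.
lambda-closure = {s0, s2, s3, s4, s5, s7, s9, s10, s12}, which has 9 states.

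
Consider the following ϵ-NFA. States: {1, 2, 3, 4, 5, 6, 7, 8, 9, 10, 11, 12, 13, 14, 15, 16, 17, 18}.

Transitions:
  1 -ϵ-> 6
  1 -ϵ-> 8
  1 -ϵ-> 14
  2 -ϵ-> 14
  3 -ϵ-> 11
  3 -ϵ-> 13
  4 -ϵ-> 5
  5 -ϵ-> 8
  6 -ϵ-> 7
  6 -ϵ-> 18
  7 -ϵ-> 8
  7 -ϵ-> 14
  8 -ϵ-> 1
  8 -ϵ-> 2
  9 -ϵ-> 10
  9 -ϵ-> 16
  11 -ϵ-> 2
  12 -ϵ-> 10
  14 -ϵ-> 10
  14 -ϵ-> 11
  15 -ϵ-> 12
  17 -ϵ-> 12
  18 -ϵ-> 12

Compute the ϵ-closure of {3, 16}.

Start with {3, 16}.
From 3 via ϵ: add 11, 13.
From 11 via ϵ: add 2.
From 2 via ϵ: add 14.
From 14 via ϵ: add 10.
No new states can be added; the closed set is {2, 3, 10, 11, 13, 14, 16}.

{2, 3, 10, 11, 13, 14, 16}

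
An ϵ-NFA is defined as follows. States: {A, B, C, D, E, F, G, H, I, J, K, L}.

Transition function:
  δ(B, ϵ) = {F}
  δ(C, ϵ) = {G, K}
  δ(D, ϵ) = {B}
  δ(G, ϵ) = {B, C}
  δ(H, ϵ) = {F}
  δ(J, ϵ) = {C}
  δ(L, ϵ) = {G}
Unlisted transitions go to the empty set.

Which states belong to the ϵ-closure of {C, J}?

{B, C, F, G, J, K}

Start with {C, J}.
From C via ϵ: add G, K.
From G via ϵ: add B.
From B via ϵ: add F.
No new states can be added; the closed set is {B, C, F, G, J, K}.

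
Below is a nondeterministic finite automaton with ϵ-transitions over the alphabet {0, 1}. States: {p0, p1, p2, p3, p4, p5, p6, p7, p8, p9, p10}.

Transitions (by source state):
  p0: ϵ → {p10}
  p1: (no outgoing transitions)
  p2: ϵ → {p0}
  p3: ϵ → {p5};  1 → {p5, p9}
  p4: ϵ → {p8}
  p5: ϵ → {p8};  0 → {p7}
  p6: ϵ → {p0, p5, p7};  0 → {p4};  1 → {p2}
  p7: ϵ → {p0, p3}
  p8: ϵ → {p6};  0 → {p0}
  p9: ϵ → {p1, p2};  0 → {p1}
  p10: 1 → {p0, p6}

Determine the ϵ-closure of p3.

{p0, p3, p5, p6, p7, p8, p10}

Start with {p3}.
From p3 via ϵ: add p5.
From p5 via ϵ: add p8.
From p8 via ϵ: add p6.
From p6 via ϵ: add p0, p7.
From p0 via ϵ: add p10.
No new states can be added; the closed set is {p0, p3, p5, p6, p7, p8, p10}.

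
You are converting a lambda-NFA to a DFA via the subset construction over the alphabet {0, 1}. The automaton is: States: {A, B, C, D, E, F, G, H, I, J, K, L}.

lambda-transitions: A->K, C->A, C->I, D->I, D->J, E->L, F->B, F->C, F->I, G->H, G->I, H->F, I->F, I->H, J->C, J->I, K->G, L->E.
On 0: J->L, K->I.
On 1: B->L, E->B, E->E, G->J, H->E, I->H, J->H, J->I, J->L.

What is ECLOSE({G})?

Start with {G}.
From G via lambda: add H, I.
From H via lambda: add F.
From F via lambda: add B, C.
From C via lambda: add A.
From A via lambda: add K.
No new states can be added; the closed set is {A, B, C, F, G, H, I, K}.

{A, B, C, F, G, H, I, K}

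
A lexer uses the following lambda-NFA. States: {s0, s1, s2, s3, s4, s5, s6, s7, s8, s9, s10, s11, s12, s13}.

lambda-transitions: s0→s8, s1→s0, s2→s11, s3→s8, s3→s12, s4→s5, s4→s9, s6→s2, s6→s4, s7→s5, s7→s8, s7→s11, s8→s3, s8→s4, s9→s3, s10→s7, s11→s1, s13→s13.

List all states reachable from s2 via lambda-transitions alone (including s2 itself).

{s0, s1, s2, s3, s4, s5, s8, s9, s11, s12}

Start with {s2}.
From s2 via lambda: add s11.
From s11 via lambda: add s1.
From s1 via lambda: add s0.
From s0 via lambda: add s8.
From s8 via lambda: add s3, s4.
From s3 via lambda: add s12.
From s4 via lambda: add s5, s9.
No new states can be added; the closed set is {s0, s1, s2, s3, s4, s5, s8, s9, s11, s12}.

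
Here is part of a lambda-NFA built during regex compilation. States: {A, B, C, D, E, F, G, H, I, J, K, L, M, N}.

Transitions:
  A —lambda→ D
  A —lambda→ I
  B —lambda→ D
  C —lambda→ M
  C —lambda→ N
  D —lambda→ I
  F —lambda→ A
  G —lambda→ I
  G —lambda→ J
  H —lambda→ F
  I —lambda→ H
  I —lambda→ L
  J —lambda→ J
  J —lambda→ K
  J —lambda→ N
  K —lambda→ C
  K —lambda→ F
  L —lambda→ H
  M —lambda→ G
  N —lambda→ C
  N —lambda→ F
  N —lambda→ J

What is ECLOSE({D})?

Start with {D}.
From D via lambda: add I.
From I via lambda: add H, L.
From H via lambda: add F.
From F via lambda: add A.
No new states can be added; the closed set is {A, D, F, H, I, L}.

{A, D, F, H, I, L}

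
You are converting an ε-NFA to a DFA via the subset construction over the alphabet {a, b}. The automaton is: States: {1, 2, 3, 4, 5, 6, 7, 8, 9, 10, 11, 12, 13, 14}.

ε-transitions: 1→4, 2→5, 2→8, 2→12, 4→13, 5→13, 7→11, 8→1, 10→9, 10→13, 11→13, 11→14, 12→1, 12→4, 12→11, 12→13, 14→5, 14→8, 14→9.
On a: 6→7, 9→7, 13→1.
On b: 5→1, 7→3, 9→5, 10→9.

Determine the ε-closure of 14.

{1, 4, 5, 8, 9, 13, 14}

Start with {14}.
From 14 via ε: add 5, 8, 9.
From 5 via ε: add 13.
From 8 via ε: add 1.
From 1 via ε: add 4.
No new states can be added; the closed set is {1, 4, 5, 8, 9, 13, 14}.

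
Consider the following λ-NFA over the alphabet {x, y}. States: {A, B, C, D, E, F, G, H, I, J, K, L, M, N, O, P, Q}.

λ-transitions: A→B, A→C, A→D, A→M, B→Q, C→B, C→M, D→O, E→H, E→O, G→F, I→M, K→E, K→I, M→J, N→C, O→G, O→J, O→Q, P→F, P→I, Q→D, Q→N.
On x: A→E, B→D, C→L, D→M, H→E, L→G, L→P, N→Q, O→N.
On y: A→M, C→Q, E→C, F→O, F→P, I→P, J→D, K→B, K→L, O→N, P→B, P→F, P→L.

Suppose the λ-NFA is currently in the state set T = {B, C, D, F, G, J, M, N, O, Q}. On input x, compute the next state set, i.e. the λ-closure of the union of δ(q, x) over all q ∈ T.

{B, C, D, F, G, J, L, M, N, O, Q}

B on x → {D}.
C on x → {L}.
D on x → {M}.
N on x → {Q}.
O on x → {N}.
No x-transition from F, G, J, M, Q.
Union after reading x: {D, L, M, N, Q}.
Now take the λ-closure:
From D via λ: add O.
From M via λ: add J.
From N via λ: add C.
From C via λ: add B.
From O via λ: add G.
From G via λ: add F.
No new states can be added; the closed set is {B, C, D, F, G, J, L, M, N, O, Q}.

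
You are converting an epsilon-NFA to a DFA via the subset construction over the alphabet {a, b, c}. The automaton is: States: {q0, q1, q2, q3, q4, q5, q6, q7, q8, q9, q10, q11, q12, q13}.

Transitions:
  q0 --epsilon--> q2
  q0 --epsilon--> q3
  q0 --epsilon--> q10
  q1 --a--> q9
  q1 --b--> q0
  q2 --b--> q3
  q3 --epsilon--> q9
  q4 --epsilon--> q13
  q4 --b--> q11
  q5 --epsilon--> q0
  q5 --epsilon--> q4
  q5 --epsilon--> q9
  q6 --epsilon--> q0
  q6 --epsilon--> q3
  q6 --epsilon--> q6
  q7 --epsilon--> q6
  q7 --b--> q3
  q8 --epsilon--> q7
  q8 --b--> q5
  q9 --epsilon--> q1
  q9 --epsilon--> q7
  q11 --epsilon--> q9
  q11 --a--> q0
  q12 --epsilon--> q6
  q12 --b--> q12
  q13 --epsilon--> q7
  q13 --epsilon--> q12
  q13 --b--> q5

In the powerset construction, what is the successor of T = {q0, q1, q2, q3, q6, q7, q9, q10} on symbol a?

{q0, q1, q2, q3, q6, q7, q9, q10}

q1 on a → {q9}.
No a-transition from q0, q2, q3, q6, q7, q9, q10.
Union after reading a: {q9}.
Now take the epsilon-closure:
From q9 via epsilon: add q1, q7.
From q7 via epsilon: add q6.
From q6 via epsilon: add q0, q3.
From q0 via epsilon: add q2, q10.
No new states can be added; the closed set is {q0, q1, q2, q3, q6, q7, q9, q10}.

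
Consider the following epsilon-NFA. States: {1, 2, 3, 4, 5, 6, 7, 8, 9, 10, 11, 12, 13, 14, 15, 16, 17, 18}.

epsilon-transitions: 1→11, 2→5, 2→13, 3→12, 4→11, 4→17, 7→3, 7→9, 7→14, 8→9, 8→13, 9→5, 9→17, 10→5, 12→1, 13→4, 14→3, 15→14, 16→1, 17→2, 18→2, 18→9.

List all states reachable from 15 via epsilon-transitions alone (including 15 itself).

Start with {15}.
From 15 via epsilon: add 14.
From 14 via epsilon: add 3.
From 3 via epsilon: add 12.
From 12 via epsilon: add 1.
From 1 via epsilon: add 11.
No new states can be added; the closed set is {1, 3, 11, 12, 14, 15}.

{1, 3, 11, 12, 14, 15}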